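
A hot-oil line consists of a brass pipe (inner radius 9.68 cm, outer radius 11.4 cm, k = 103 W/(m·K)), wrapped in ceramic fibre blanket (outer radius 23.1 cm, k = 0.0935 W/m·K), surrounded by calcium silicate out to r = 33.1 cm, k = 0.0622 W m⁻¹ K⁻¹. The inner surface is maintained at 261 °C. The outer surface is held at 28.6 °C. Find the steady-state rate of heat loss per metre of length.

Treat each layer as a resistance in series:
  R'_brass = ln(0.114/0.0968)/(2πk) = 0.1636/(2π·103) = 2.527×10^-4 m·K/W
  R'_ceramic fibre blanket = ln(0.231/0.114)/(2πk) = 0.7062/(2π·0.0935) = 1.202 m·K/W
  R'_calcium silicate = ln(0.331/0.231)/(2πk) = 0.3597/(2π·0.0622) = 0.9204 m·K/W
ΣR = 2.527×10^-4 + 1.202 + 0.9204 = 2.123 m·K/W
Q' = ΔT/ΣR = (261 °C − 28.6 °C)/2.123 = 109 W/m

Q' = 109 W/m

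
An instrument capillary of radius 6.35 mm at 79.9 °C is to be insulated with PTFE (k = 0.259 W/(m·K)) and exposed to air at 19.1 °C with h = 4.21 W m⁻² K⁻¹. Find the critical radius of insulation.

r_cr = 6.15 cm

For a cylinder, r_cr = k_ins/h = 0.259/4.21 = 0.0615 m = 6.15 cm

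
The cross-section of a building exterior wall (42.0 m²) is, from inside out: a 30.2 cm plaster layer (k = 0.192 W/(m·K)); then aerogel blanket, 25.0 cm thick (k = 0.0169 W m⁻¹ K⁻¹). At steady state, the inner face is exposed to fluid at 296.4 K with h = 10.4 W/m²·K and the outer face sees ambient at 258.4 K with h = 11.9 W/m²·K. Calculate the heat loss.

Q = 96.5 W

Treat each layer as a resistance in series:
  R_conv,in = 1/(hA) = 1/(10.4·42.0) = 0.002289 K/W
  R_plaster = L/(kA) = 0.302/(0.192·42.0) = 0.03745 K/W
  R_aerogel blanket = L/(kA) = 0.250/(0.0169·42.0) = 0.3522 K/W
  R_conv,out = 1/(hA) = 1/(11.9·42.0) = 0.002001 K/W
ΣR = 0.002289 + 0.03745 + 0.3522 + 0.002001 = 0.3939 K/W
Q = ΔT/ΣR = (296.4 K − 258.4 K)/0.3939 = 96.5 W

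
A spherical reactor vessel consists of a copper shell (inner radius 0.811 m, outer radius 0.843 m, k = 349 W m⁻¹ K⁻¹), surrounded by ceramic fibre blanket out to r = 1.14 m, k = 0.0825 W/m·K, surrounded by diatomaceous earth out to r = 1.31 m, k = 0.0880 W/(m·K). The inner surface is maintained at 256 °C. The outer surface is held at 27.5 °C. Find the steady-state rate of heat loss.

Q = 570 W

Treat each layer as a resistance in series:
  R_copper = (1/0.811 − 1/0.843)/(4πk) = 0.04681/(4π·349) = 1.067×10^-5 K/W
  R_ceramic fibre blanket = (1/0.843 − 1/1.14)/(4πk) = 0.3090/(4π·0.0825) = 0.2981 K/W
  R_diatomaceous earth = (1/1.14 − 1/1.31)/(4πk) = 0.1138/(4π·0.0880) = 0.1029 K/W
ΣR = 1.067×10^-5 + 0.2981 + 0.1029 = 0.4010 K/W
Q = ΔT/ΣR = (256 °C − 27.5 °C)/0.4010 = 570 W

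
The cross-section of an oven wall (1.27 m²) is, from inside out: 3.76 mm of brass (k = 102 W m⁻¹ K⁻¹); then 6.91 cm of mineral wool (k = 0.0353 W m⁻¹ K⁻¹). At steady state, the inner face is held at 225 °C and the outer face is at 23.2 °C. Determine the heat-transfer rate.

Treat each layer as a resistance in series:
  R_brass = L/(kA) = 0.00376/(102·1.27) = 2.903×10^-5 K/W
  R_mineral wool = L/(kA) = 0.0691/(0.0353·1.27) = 1.541 K/W
ΣR = 2.903×10^-5 + 1.541 = 1.541 K/W
Q = ΔT/ΣR = (225 °C − 23.2 °C)/1.541 = 131 W

Q = 131 W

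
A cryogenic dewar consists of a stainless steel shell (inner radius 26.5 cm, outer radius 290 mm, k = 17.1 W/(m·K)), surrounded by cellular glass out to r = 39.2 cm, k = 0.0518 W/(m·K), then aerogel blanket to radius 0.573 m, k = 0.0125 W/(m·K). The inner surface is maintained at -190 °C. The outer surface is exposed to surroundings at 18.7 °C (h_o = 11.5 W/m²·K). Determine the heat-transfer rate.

Treat each layer as a resistance in series:
  R_stainless steel = (1/0.265 − 1/0.290)/(4πk) = 0.3253/(4π·17.1) = 0.001514 K/W
  R_cellular glass = (1/0.290 − 1/0.392)/(4πk) = 0.8973/(4π·0.0518) = 1.378 K/W
  R_aerogel blanket = (1/0.392 − 1/0.573)/(4πk) = 0.8058/(4π·0.0125) = 5.130 K/W
  R_conv,out = 1/(4πr²h) = 1/(4π·0.573²·11.5) = 0.02108 K/W
ΣR = 0.001514 + 1.378 + 5.130 + 0.02108 = 6.531 K/W
Q = ΔT/ΣR = (-190 °C − 18.7 °C)/6.531 = -32.0 W
(Negative Q ⇒ heat flows inward; heat gain = 32.0 W.)

Q = 32.0 W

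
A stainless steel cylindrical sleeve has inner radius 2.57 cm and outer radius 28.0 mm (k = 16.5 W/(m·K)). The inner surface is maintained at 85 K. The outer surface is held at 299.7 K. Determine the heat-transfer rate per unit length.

Q' = 2πk·ΔT/ln(r₂/r₁) = 2π × 16.5 × 214.7 / ln(0.0280/0.0257) = 2.60×10^5 W/m

Q' = 2.60×10^5 W/m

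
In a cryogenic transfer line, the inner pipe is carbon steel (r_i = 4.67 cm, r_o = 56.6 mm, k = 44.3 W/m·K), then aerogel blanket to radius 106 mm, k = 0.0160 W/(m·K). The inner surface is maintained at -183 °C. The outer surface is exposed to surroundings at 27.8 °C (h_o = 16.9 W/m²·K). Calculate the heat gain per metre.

Q' = 33.3 W/m

Resistance network (inner→outer):
  R'_carbon steel = ln(0.0566/0.0467)/(2πk) = 0.1923/(2π·44.3) = 6.907×10^-4 m·K/W
  R'_aerogel blanket = ln(0.106/0.0566)/(2πk) = 0.6274/(2π·0.0160) = 6.241 m·K/W
  R'_conv,out = 1/(2πr h) = 1/(2π·0.106·16.9) = 0.08884 m·K/W
ΣR = 6.907×10^-4 + 6.241 + 0.08884 = 6.331 m·K/W
Q' = ΔT/ΣR = (-183 °C − 27.8 °C)/6.331 = -33.3 W/m
(Negative Q' ⇒ heat flows inward; heat gain = 33.3 W/m.)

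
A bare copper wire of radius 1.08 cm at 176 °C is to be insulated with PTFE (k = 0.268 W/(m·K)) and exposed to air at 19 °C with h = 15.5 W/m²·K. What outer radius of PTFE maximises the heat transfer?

r_cr = 1.73 cm

For a cylinder, r_cr = k_ins/h = 0.268/15.5 = 0.0173 m = 1.73 cm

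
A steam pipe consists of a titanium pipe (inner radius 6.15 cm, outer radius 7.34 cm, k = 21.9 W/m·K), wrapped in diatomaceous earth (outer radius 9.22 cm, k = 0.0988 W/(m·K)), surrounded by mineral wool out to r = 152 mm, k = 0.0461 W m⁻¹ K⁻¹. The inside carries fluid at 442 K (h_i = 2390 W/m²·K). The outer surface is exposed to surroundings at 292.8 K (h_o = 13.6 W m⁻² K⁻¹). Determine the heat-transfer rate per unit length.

Q' = 68.7 W/m

Treat each layer as a resistance in series:
  R'_conv,in = 1/(2πr h) = 1/(2π·0.0615·2390) = 0.001083 m·K/W
  R'_titanium = ln(0.0734/0.0615)/(2πk) = 0.1769/(2π·21.9) = 0.001285 m·K/W
  R'_diatomaceous earth = ln(0.0922/0.0734)/(2πk) = 0.2280/(2π·0.0988) = 0.3673 m·K/W
  R'_mineral wool = ln(0.152/0.0922)/(2πk) = 0.4999/(2π·0.0461) = 1.726 m·K/W
  R'_conv,out = 1/(2πr h) = 1/(2π·0.152·13.6) = 0.07699 m·K/W
ΣR = 0.001083 + 0.001285 + 0.3673 + 1.726 + 0.07699 = 2.173 m·K/W
Q' = ΔT/ΣR = (442 K − 292.8 K)/2.173 = 68.7 W/m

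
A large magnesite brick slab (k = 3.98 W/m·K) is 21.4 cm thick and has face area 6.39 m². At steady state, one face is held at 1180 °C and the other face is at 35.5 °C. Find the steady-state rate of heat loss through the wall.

Q = kA·ΔT/L = 3.98 × 6.39 × |1180 °C − 35.5 °C| / 0.214 = 1.36×10^5 W

Q = 136 kW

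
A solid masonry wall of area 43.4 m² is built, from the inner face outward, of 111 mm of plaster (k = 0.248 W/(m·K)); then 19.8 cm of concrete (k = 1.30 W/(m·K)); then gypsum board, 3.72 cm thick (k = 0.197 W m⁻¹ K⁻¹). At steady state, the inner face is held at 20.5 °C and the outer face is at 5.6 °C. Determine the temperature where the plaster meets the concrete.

Series thermal resistances, inner to outer:
  R_plaster = L/(kA) = 0.111/(0.248·43.4) = 0.01031 K/W
  R_concrete = L/(kA) = 0.198/(1.30·43.4) = 0.003509 K/W
  R_gypsum board = L/(kA) = 0.0372/(0.197·43.4) = 0.004351 K/W
ΣR = 0.01031 + 0.003509 + 0.004351 = 0.01817 K/W
Q = ΔT/ΣR = (20.5 °C − 5.6 °C)/0.01817 = 820.0 W
From the inner boundary to the plaster/concrete interface, ΣR_partial = 0.01031 K/W.
T_interface = T_in − Q·ΣR_partial = 20.5 °C − (820.0)(0.01031) = 12.0 °C

T = 12.0 °C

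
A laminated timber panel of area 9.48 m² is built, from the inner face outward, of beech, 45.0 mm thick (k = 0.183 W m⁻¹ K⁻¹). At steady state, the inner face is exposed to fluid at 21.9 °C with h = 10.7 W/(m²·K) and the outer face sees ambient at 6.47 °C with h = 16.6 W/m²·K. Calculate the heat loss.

Resistance network (inner→outer):
  R_conv,in = 1/(hA) = 1/(10.7·9.48) = 0.009858 K/W
  R_beech = L/(kA) = 0.0450/(0.183·9.48) = 0.02594 K/W
  R_conv,out = 1/(hA) = 1/(16.6·9.48) = 0.006355 K/W
ΣR = 0.009858 + 0.02594 + 0.006355 = 0.04215 K/W
Q = ΔT/ΣR = (21.9 °C − 6.47 °C)/0.04215 = 366 W

Q = 366 W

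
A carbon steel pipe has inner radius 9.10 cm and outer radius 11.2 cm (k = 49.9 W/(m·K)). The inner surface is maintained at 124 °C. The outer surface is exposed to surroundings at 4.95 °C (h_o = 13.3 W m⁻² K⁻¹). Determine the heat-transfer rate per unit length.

Q' = 1110 W/m

Series thermal resistances, inner to outer:
  R'_carbon steel = ln(0.112/0.0910)/(2πk) = 0.2076/(2π·49.9) = 6.623×10^-4 m·K/W
  R'_conv,out = 1/(2πr h) = 1/(2π·0.112·13.3) = 0.1068 m·K/W
ΣR = 6.623×10^-4 + 0.1068 = 0.1075 m·K/W
Q' = ΔT/ΣR = (124 °C − 4.95 °C)/0.1075 = 1110 W/m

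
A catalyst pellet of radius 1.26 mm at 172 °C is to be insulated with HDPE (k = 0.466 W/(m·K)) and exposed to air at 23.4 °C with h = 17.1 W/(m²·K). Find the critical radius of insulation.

r_cr = 5.45 cm

For a sphere, r_cr = 2k_ins/h = 2·0.466/17.1 = 0.0545 m = 5.45 cm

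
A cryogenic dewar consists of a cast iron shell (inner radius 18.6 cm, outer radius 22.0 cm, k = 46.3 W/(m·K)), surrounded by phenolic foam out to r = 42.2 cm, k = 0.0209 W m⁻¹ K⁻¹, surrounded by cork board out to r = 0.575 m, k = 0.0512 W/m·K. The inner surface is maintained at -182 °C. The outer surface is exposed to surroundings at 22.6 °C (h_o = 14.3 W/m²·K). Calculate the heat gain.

Q = 22.0 W

Series thermal resistances, inner to outer:
  R_cast iron = (1/0.186 − 1/0.220)/(4πk) = 0.8309/(4π·46.3) = 0.001428 K/W
  R_phenolic foam = (1/0.220 − 1/0.422)/(4πk) = 2.176/(4π·0.0209) = 8.284 K/W
  R_cork board = (1/0.422 − 1/0.575)/(4πk) = 0.6305/(4π·0.0512) = 0.9800 K/W
  R_conv,out = 1/(4πr²h) = 1/(4π·0.575²·14.3) = 0.01683 K/W
ΣR = 0.001428 + 8.284 + 0.9800 + 0.01683 = 9.282 K/W
Q = ΔT/ΣR = (-182 °C − 22.6 °C)/9.282 = -22.0 W
(Negative Q ⇒ heat flows inward; heat gain = 22.0 W.)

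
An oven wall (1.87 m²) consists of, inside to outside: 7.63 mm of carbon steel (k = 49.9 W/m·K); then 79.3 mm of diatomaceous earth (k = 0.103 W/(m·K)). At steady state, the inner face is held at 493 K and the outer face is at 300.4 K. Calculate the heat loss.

Series thermal resistances, inner to outer:
  R_carbon steel = L/(kA) = 0.00763/(49.9·1.87) = 8.177×10^-5 K/W
  R_diatomaceous earth = L/(kA) = 0.0793/(0.103·1.87) = 0.4117 K/W
ΣR = 8.177×10^-5 + 0.4117 = 0.4118 K/W
Q = ΔT/ΣR = (493 K − 300.4 K)/0.4118 = 468 W

Q = 468 W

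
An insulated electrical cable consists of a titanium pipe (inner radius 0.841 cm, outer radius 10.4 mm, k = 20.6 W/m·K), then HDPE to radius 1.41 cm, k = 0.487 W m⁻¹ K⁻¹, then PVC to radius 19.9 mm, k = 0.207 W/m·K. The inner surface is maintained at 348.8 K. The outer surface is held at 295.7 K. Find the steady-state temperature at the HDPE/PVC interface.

T = 334.1 K

Series thermal resistances, inner to outer:
  R'_titanium = ln(0.0104/0.00841)/(2πk) = 0.2124/(2π·20.6) = 0.001641 m·K/W
  R'_HDPE = ln(0.0141/0.0104)/(2πk) = 0.3044/(2π·0.487) = 0.09947 m·K/W
  R'_PVC = ln(0.0199/0.0141)/(2πk) = 0.3445/(2π·0.207) = 0.2649 m·K/W
ΣR = 0.001641 + 0.09947 + 0.2649 = 0.3660 m·K/W
Q' = ΔT/ΣR = (348.8 K − 295.7 K)/0.3660 = 145.1 W/m
From the inner boundary to the HDPE/PVC interface, ΣR_partial = 0.1011 m·K/W.
T_interface = T_in − Q'·ΣR_partial = 348.8 K − (145.1)(0.1011) = 334.1 K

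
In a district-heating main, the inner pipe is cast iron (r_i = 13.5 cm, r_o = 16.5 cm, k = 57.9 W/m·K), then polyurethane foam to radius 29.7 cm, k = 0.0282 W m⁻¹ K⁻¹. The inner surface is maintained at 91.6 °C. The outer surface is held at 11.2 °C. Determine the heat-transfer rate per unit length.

Q' = 24.2 W/m

Series thermal resistances, inner to outer:
  R'_cast iron = ln(0.165/0.135)/(2πk) = 0.2007/(2π·57.9) = 5.516×10^-4 m·K/W
  R'_polyurethane foam = ln(0.297/0.165)/(2πk) = 0.5878/(2π·0.0282) = 3.317 m·K/W
ΣR = 5.516×10^-4 + 3.317 = 3.318 m·K/W
Q' = ΔT/ΣR = (91.6 °C − 11.2 °C)/3.318 = 24.2 W/m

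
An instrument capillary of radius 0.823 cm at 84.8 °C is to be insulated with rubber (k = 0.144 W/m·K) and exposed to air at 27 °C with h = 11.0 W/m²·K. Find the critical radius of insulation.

r_cr = 1.31 cm

For a cylinder, r_cr = k_ins/h = 0.144/11.0 = 0.0131 m = 1.31 cm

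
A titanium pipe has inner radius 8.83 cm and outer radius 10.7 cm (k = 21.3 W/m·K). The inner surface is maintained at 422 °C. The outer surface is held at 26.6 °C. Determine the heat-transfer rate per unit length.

Q' = 2.75×10^5 W/m

Q' = 2πk·ΔT/ln(r₂/r₁) = 2π × 21.3 × 395.4 / ln(0.107/0.0883) = 2.75×10^5 W/m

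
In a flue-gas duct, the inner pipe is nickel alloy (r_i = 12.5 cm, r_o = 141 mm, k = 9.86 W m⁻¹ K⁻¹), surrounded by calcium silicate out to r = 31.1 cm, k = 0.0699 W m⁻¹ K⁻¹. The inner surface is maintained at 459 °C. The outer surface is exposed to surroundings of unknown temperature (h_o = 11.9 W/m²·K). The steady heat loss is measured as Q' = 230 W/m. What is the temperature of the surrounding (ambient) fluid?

T_out = 34.4 °C

Series resistances:
  R'_nickel alloy = ln(0.141/0.125)/(2πk) = 0.1204/(2π·9.86) = 0.001944 m·K/W
  R'_calcium silicate = ln(0.311/0.141)/(2πk) = 0.7910/(2π·0.0699) = 1.801 m·K/W
  R'_conv,out = 1/(2πr h) = 1/(2π·0.311·11.9) = 0.04300 m·K/W
ΣR = 1.846 m·K/W
ΔT = Q'·ΣR = 230 × 1.846 = 424.6 K
Heat flows outward, so T_out = T_in − ΔT = 459 − 424.6 = 34.4 °C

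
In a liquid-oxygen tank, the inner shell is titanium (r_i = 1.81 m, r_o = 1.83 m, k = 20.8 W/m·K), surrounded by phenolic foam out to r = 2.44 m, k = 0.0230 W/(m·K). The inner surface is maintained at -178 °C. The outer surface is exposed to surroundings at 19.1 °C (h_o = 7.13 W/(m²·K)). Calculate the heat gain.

Resistance network (inner→outer):
  R_titanium = (1/1.81 − 1/1.83)/(4πk) = 0.006038/(4π·20.8) = 2.310×10^-5 K/W
  R_phenolic foam = (1/1.83 − 1/2.44)/(4πk) = 0.1366/(4π·0.0230) = 0.4727 K/W
  R_conv,out = 1/(4πr²h) = 1/(4π·2.44²·7.13) = 0.001875 K/W
ΣR = 2.310×10^-5 + 0.4727 + 0.001875 = 0.4746 K/W
Q = ΔT/ΣR = (-178 °C − 19.1 °C)/0.4746 = -415 W
(Negative Q ⇒ heat flows inward; heat gain = 415 W.)

Q = 415 W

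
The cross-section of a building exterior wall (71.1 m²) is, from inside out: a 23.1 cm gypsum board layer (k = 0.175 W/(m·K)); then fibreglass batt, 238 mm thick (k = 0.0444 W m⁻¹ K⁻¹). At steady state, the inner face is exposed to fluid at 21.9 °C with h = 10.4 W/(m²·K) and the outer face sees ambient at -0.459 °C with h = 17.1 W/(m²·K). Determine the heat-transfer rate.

Resistance network (inner→outer):
  R_conv,in = 1/(hA) = 1/(10.4·71.1) = 0.001352 K/W
  R_gypsum board = L/(kA) = 0.231/(0.175·71.1) = 0.01857 K/W
  R_fibreglass batt = L/(kA) = 0.238/(0.0444·71.1) = 0.07539 K/W
  R_conv,out = 1/(hA) = 1/(17.1·71.1) = 8.225×10^-4 K/W
ΣR = 0.001352 + 0.01857 + 0.07539 + 8.225×10^-4 = 0.09613 K/W
Q = ΔT/ΣR = (21.9 °C − -0.459 °C)/0.09613 = 233 W

Q = 233 W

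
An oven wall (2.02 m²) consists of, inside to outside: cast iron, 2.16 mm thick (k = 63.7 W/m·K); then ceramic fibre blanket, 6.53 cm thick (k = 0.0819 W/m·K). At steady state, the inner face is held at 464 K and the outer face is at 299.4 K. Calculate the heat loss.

Q = 417 W

Treat each layer as a resistance in series:
  R_cast iron = L/(kA) = 0.00216/(63.7·2.02) = 1.679×10^-5 K/W
  R_ceramic fibre blanket = L/(kA) = 0.0653/(0.0819·2.02) = 0.3947 K/W
ΣR = 1.679×10^-5 + 0.3947 = 0.3947 K/W
Q = ΔT/ΣR = (464 K − 299.4 K)/0.3947 = 417 W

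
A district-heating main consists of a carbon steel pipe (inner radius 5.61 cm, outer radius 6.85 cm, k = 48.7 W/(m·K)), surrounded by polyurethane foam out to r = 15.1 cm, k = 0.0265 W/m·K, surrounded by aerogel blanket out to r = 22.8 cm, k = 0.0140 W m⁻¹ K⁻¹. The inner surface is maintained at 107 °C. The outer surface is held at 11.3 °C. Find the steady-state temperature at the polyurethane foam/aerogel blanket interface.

Treat each layer as a resistance in series:
  R'_carbon steel = ln(0.0685/0.0561)/(2πk) = 0.1997/(2π·48.7) = 6.526×10^-4 m·K/W
  R'_polyurethane foam = ln(0.151/0.0685)/(2πk) = 0.7904/(2π·0.0265) = 4.747 m·K/W
  R'_aerogel blanket = ln(0.228/0.151)/(2πk) = 0.4121/(2π·0.0140) = 4.684 m·K/W
ΣR = 6.526×10^-4 + 4.747 + 4.684 = 9.432 m·K/W
Q' = ΔT/ΣR = (107 °C − 11.3 °C)/9.432 = 10.15 W/m
From the inner boundary to the polyurethane foam/aerogel blanket interface, ΣR_partial = 4.748 m·K/W.
T_interface = T_in − Q'·ΣR_partial = 107 °C − (10.15)(4.748) = 58.8 °C

T = 58.8 °C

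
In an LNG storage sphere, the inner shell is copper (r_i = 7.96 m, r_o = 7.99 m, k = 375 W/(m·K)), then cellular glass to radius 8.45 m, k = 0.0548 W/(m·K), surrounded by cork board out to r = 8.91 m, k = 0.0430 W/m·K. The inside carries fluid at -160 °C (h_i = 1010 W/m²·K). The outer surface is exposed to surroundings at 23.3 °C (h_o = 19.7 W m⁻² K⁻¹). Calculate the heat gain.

Resistance network (inner→outer):
  R_conv,in = 1/(4πr²h) = 1/(4π·7.96²·1010) = 1.243×10^-6 K/W
  R_copper = (1/7.96 − 1/7.99)/(4πk) = 4.717×10^-4/(4π·375) = 1.001×10^-7 K/W
  R_cellular glass = (1/7.99 − 1/8.45)/(4πk) = 0.006813/(4π·0.0548) = 0.009894 K/W
  R_cork board = (1/8.45 − 1/8.91)/(4πk) = 0.006110/(4π·0.0430) = 0.01131 K/W
  R_conv,out = 1/(4πr²h) = 1/(4π·8.91²·19.7) = 5.088×10^-5 K/W
ΣR = 1.243×10^-6 + 1.001×10^-7 + 0.009894 + 0.01131 + 5.088×10^-5 = 0.02126 K/W
Q = ΔT/ΣR = (-160 °C − 23.3 °C)/0.02126 = -8620 W
(Negative Q ⇒ heat flows inward; heat gain = 8620 W.)

Q = 8620 W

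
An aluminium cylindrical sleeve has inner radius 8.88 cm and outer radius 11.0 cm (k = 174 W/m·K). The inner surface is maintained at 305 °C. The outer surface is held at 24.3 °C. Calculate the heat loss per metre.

Q' = 1430 kW/m

Q' = 2πk·ΔT/ln(r₂/r₁) = 2π × 174 × 280.7 / ln(0.110/0.0888) = 1.43×10^6 W/m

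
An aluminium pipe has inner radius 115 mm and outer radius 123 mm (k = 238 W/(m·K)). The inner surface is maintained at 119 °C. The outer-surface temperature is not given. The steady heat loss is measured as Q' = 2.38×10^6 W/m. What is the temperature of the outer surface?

Sum the resistances:
  R'_aluminium = ln(0.123/0.115)/(2πk) = 0.06725/(2π·238) = 4.497×10^-5 m·K/W
ΣR = 4.497×10^-5 m·K/W
ΔT = Q'·ΣR = 2.38×10^6 × 4.497×10^-5 = 107.0 K
Heat flows outward, so T_out = T_in − ΔT = 119 − 107.0 = 12.0 °C

T_out = 12.0 °C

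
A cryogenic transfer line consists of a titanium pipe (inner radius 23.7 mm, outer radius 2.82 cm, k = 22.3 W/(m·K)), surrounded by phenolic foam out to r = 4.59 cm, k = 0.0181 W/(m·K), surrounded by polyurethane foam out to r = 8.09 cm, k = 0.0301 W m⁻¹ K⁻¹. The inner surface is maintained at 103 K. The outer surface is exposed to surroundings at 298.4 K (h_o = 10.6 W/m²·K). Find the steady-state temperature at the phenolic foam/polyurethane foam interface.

T = 215.1 K

Series thermal resistances, inner to outer:
  R'_titanium = ln(0.0282/0.0237)/(2πk) = 0.1738/(2π·22.3) = 0.001241 m·K/W
  R'_phenolic foam = ln(0.0459/0.0282)/(2πk) = 0.4871/(2π·0.0181) = 4.283 m·K/W
  R'_polyurethane foam = ln(0.0809/0.0459)/(2πk) = 0.5667/(2π·0.0301) = 2.997 m·K/W
  R'_conv,out = 1/(2πr h) = 1/(2π·0.0809·10.6) = 0.1856 m·K/W
ΣR = 0.001241 + 4.283 + 2.997 + 0.1856 = 7.467 m·K/W
Q' = ΔT/ΣR = (103 K − 298.4 K)/7.467 = -26.17 W/m
From the inner boundary to the phenolic foam/polyurethane foam interface, ΣR_partial = 4.284 m·K/W.
T_interface = T_in − Q'·ΣR_partial = 103 K − (-26.17)(4.284) = 215.1 K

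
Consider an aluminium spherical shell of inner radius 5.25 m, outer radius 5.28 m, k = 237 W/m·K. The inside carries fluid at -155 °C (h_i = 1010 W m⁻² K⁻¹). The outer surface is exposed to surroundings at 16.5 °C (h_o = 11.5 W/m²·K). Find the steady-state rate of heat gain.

Resistance network (inner→outer):
  R_conv,in = 1/(4πr²h) = 1/(4π·5.25²·1010) = 2.859×10^-6 K/W
  R_aluminium = (1/5.25 − 1/5.28)/(4πk) = 0.001082/(4π·237) = 3.634×10^-7 K/W
  R_conv,out = 1/(4πr²h) = 1/(4π·5.28²·11.5) = 2.482×10^-4 K/W
ΣR = 2.859×10^-6 + 3.634×10^-7 + 2.482×10^-4 = 2.514×10^-4 K/W
Q = ΔT/ΣR = (-155 °C − 16.5 °C)/2.514×10^-4 = -6.82×10^5 W
(Negative Q ⇒ heat flows inward; heat gain = 6.82×10^5 W.)

Q = 682 kW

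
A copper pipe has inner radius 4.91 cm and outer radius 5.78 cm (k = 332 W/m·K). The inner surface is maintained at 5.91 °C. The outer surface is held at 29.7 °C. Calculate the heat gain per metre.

Q' = 2πk·ΔT/ln(r₂/r₁) = 2π × 332 × 23.79 / ln(0.0578/0.0491) = 3.04×10^5 W/m

Q' = 304 kW/m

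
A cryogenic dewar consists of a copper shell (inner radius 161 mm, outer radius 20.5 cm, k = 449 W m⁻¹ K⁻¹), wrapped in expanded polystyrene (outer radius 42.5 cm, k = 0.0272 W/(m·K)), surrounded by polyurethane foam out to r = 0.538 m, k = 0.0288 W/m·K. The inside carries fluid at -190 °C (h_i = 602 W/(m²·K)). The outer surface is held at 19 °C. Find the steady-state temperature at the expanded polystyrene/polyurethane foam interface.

Series thermal resistances, inner to outer:
  R_conv,in = 1/(4πr²h) = 1/(4π·0.161²·602) = 0.005100 K/W
  R_copper = (1/0.161 − 1/0.205)/(4πk) = 1.333/(4π·449) = 2.363×10^-4 K/W
  R_expanded polystyrene = (1/0.205 − 1/0.425)/(4πk) = 2.525/(4π·0.0272) = 7.388 K/W
  R_polyurethane foam = (1/0.425 − 1/0.538)/(4πk) = 0.4942/(4π·0.0288) = 1.366 K/W
ΣR = 0.005100 + 2.363×10^-4 + 7.388 + 1.366 = 8.759 K/W
Q = ΔT/ΣR = (-190 °C − 19 °C)/8.759 = -23.86 W
From the inner boundary to the expanded polystyrene/polyurethane foam interface, ΣR_partial = 7.393 K/W.
T_interface = T_in − Q·ΣR_partial = -190 °C − (-23.86)(7.393) = -13.6 °C

T = -13.6 °C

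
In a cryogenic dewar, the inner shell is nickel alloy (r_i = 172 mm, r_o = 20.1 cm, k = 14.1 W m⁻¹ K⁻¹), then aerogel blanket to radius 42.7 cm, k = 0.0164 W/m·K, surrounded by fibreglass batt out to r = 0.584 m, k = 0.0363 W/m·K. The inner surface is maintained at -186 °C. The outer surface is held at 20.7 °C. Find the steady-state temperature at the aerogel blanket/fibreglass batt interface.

T = 0.6 °C

Resistance network (inner→outer):
  R_nickel alloy = (1/0.172 − 1/0.201)/(4πk) = 0.8388/(4π·14.1) = 0.004734 K/W
  R_aerogel blanket = (1/0.201 − 1/0.427)/(4πk) = 2.633/(4π·0.0164) = 12.78 K/W
  R_fibreglass batt = (1/0.427 − 1/0.584)/(4πk) = 0.6296/(4π·0.0363) = 1.380 K/W
ΣR = 0.004734 + 12.78 + 1.380 = 14.16 K/W
Q = ΔT/ΣR = (-186 °C − 20.7 °C)/14.16 = -14.60 W
From the inner boundary to the aerogel blanket/fibreglass batt interface, ΣR_partial = 12.78 K/W.
T_interface = T_in − Q·ΣR_partial = -186 °C − (-14.60)(12.78) = 0.6 °C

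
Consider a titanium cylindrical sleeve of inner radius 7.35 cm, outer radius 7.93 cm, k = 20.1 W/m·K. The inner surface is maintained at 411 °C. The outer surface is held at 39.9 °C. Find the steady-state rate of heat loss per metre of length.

Q' = 617 kW/m

Q' = 2πk·ΔT/ln(r₂/r₁) = 2π × 20.1 × 371.1 / ln(0.0793/0.0735) = 6.17×10^5 W/m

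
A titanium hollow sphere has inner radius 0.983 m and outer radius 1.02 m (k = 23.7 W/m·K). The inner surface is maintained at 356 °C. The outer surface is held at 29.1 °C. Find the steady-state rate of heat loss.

Q = 4πk·ΔT/(1/r₁ − 1/r₂) = 4π × 23.7 × 326.9 / (1/0.983 − 1/1.02) = 2.64×10^6 W

Q = 2640 kW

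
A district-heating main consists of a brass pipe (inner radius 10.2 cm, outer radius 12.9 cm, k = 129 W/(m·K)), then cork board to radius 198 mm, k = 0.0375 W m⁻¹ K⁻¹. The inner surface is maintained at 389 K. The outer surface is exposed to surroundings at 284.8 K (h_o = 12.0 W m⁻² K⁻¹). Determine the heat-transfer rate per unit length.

Treat each layer as a resistance in series:
  R'_brass = ln(0.129/0.102)/(2πk) = 0.2348/(2π·129) = 2.897×10^-4 m·K/W
  R'_cork board = ln(0.198/0.129)/(2πk) = 0.4285/(2π·0.0375) = 1.818 m·K/W
  R'_conv,out = 1/(2πr h) = 1/(2π·0.198·12.0) = 0.06698 m·K/W
ΣR = 2.897×10^-4 + 1.818 + 0.06698 = 1.885 m·K/W
Q' = ΔT/ΣR = (389 K − 284.8 K)/1.885 = 55.3 W/m

Q' = 55.3 W/m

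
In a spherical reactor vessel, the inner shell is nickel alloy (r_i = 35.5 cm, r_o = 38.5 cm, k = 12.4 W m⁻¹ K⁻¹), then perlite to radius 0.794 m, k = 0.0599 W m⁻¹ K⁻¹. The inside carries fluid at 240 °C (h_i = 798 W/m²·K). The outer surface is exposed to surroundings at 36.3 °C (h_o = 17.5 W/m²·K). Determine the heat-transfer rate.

Q = 114 W

Series thermal resistances, inner to outer:
  R_conv,in = 1/(4πr²h) = 1/(4π·0.355²·798) = 7.913×10^-4 K/W
  R_nickel alloy = (1/0.355 − 1/0.385)/(4πk) = 0.2195/(4π·12.4) = 0.001409 K/W
  R_perlite = (1/0.385 − 1/0.794)/(4πk) = 1.338/(4π·0.0599) = 1.777 K/W
  R_conv,out = 1/(4πr²h) = 1/(4π·0.794²·17.5) = 0.007213 K/W
ΣR = 7.913×10^-4 + 0.001409 + 1.777 + 0.007213 = 1.786 K/W
Q = ΔT/ΣR = (240 °C − 36.3 °C)/1.786 = 114 W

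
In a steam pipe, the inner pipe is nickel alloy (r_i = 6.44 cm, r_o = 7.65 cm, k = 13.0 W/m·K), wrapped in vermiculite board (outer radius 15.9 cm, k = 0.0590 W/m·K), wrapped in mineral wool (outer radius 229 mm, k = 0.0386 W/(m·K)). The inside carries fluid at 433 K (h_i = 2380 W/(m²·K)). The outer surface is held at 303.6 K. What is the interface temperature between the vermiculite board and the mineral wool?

T = 359.5 K

Treat each layer as a resistance in series:
  R'_conv,in = 1/(2πr h) = 1/(2π·0.0644·2380) = 0.001038 m·K/W
  R'_nickel alloy = ln(0.0765/0.0644)/(2πk) = 0.1722/(2π·13.0) = 0.002108 m·K/W
  R'_vermiculite board = ln(0.159/0.0765)/(2πk) = 0.7316/(2π·0.0590) = 1.974 m·K/W
  R'_mineral wool = ln(0.229/0.159)/(2πk) = 0.3648/(2π·0.0386) = 1.504 m·K/W
ΣR = 0.001038 + 0.002108 + 1.974 + 1.504 = 3.481 m·K/W
Q' = ΔT/ΣR = (433 K − 303.6 K)/3.481 = 37.17 W/m
From the inner boundary to the vermiculite board/mineral wool interface, ΣR_partial = 1.977 m·K/W.
T_interface = T_in − Q'·ΣR_partial = 433 K − (37.17)(1.977) = 359.5 K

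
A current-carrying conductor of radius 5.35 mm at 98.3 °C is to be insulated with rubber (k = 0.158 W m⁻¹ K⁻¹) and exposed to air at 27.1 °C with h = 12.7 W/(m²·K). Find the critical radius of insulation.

r_cr = 1.24 cm

For a cylinder, r_cr = k_ins/h = 0.158/12.7 = 0.0124 m = 1.24 cm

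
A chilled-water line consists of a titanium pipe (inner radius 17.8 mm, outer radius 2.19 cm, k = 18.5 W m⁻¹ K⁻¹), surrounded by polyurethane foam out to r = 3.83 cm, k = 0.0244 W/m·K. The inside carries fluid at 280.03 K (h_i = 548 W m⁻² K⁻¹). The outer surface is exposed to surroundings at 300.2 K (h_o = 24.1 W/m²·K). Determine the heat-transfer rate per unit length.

Resistance network (inner→outer):
  R'_conv,in = 1/(2πr h) = 1/(2π·0.0178·548) = 0.01632 m·K/W
  R'_titanium = ln(0.0219/0.0178)/(2πk) = 0.2073/(2π·18.5) = 0.001783 m·K/W
  R'_polyurethane foam = ln(0.0383/0.0219)/(2πk) = 0.5590/(2π·0.0244) = 3.646 m·K/W
  R'_conv,out = 1/(2πr h) = 1/(2π·0.0383·24.1) = 0.1724 m·K/W
ΣR = 0.01632 + 0.001783 + 3.646 + 0.1724 = 3.837 m·K/W
Q' = ΔT/ΣR = (280.03 K − 300.2 K)/3.837 = -5.26 W/m
(Negative Q' ⇒ heat flows inward; heat gain = 5.26 W/m.)

Q' = 5.26 W/m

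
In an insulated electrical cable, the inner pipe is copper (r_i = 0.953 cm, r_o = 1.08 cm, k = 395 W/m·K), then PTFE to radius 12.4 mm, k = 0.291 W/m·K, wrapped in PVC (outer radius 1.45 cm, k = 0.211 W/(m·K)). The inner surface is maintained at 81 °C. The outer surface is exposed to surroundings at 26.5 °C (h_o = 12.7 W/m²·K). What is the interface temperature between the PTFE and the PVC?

Resistance network (inner→outer):
  R'_copper = ln(0.0108/0.00953)/(2πk) = 0.1251/(2π·395) = 5.041×10^-5 m·K/W
  R'_PTFE = ln(0.0124/0.0108)/(2πk) = 0.1382/(2π·0.291) = 0.07556 m·K/W
  R'_PVC = ln(0.0145/0.0124)/(2πk) = 0.1565/(2π·0.211) = 0.1180 m·K/W
  R'_conv,out = 1/(2πr h) = 1/(2π·0.0145·12.7) = 0.8643 m·K/W
ΣR = 5.041×10^-5 + 0.07556 + 0.1180 + 0.8643 = 1.058 m·K/W
Q' = ΔT/ΣR = (81 °C − 26.5 °C)/1.058 = 51.51 W/m
From the inner boundary to the PTFE/PVC interface, ΣR_partial = 0.07561 m·K/W.
T_interface = T_in − Q'·ΣR_partial = 81 °C − (51.51)(0.07561) = 77.1 °C

T = 77.1 °C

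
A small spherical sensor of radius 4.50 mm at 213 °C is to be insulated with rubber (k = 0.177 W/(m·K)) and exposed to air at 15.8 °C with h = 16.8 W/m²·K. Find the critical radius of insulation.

r_cr = 2.11 cm

For a sphere, r_cr = 2k_ins/h = 2·0.177/16.8 = 0.0211 m = 2.11 cm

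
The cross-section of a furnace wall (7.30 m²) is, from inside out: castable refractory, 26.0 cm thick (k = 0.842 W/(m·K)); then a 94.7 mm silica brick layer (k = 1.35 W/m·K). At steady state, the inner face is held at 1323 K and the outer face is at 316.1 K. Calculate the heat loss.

Resistance network (inner→outer):
  R_castable refractory = L/(kA) = 0.260/(0.842·7.30) = 0.04230 K/W
  R_silica brick = L/(kA) = 0.0947/(1.35·7.30) = 0.009609 K/W
ΣR = 0.04230 + 0.009609 = 0.05191 K/W
Q = ΔT/ΣR = (1323 K − 316.1 K)/0.05191 = 19400 W

Q = 19.4 kW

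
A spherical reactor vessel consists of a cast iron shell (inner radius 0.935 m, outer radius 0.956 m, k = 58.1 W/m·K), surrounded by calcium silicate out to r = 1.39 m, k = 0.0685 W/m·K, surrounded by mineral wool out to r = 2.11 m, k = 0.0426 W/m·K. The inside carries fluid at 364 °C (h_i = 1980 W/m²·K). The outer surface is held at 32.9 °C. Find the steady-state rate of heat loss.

Resistance network (inner→outer):
  R_conv,in = 1/(4πr²h) = 1/(4π·0.935²·1980) = 4.597×10^-5 K/W
  R_cast iron = (1/0.935 − 1/0.956)/(4πk) = 0.02349/(4π·58.1) = 3.218×10^-5 K/W
  R_calcium silicate = (1/0.956 − 1/1.39)/(4πk) = 0.3266/(4π·0.0685) = 0.3794 K/W
  R_mineral wool = (1/1.39 − 1/2.11)/(4πk) = 0.2455/(4π·0.0426) = 0.4586 K/W
ΣR = 4.597×10^-5 + 3.218×10^-5 + 0.3794 + 0.4586 = 0.8381 K/W
Q = ΔT/ΣR = (364 °C − 32.9 °C)/0.8381 = 395 W

Q = 395 W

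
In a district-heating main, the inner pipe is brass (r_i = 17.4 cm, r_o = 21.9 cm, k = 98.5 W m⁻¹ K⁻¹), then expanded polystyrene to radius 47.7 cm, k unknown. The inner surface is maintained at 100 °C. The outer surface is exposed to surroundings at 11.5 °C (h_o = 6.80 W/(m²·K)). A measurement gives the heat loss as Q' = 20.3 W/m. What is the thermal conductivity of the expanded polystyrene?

k = 0.0287 W/m·K

ΣR = ΔT/Q' = |100 − 11.5|/20.3 = 4.360 m·K/W
Known resistances:
  R'_brass = ln(0.219/0.174)/(2πk) = 0.2300/(2π·98.5) = 3.717×10^-4 m·K/W
  R'_conv,out = 1/(2πr h) = 1/(2π·0.477·6.80) = 0.04907 m·K/W
R_expanded polystyrene = ΣR − ΣR_known = 4.360 − 0.04944 = 4.311 m·K/W
ln(r₂/r₁)/(2πk) = 4.311 ⇒ k = 0.7784/(2π·4.311) = 0.0287 W/m·K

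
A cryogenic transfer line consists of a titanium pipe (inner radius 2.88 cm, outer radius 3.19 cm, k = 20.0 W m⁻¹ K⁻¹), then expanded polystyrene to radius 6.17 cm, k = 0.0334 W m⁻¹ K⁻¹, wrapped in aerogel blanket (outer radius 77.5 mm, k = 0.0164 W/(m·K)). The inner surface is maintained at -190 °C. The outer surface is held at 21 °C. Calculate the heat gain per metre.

Q' = 39.4 W/m

Series thermal resistances, inner to outer:
  R'_titanium = ln(0.0319/0.0288)/(2πk) = 0.1022/(2π·20.0) = 8.135×10^-4 m·K/W
  R'_expanded polystyrene = ln(0.0617/0.0319)/(2πk) = 0.6597/(2π·0.0334) = 3.143 m·K/W
  R'_aerogel blanket = ln(0.0775/0.0617)/(2πk) = 0.2280/(2π·0.0164) = 2.213 m·K/W
ΣR = 8.135×10^-4 + 3.143 + 2.213 = 5.357 m·K/W
Q' = ΔT/ΣR = (-190 °C − 21 °C)/5.357 = -39.4 W/m
(Negative Q' ⇒ heat flows inward; heat gain = 39.4 W/m.)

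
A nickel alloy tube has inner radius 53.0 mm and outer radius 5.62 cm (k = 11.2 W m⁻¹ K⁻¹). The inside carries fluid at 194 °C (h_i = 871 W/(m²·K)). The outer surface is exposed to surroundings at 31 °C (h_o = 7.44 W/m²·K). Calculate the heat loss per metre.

Series thermal resistances, inner to outer:
  R'_conv,in = 1/(2πr h) = 1/(2π·0.0530·871) = 0.003448 m·K/W
  R'_nickel alloy = ln(0.0562/0.0530)/(2πk) = 0.05862/(2π·11.2) = 8.331×10^-4 m·K/W
  R'_conv,out = 1/(2πr h) = 1/(2π·0.0562·7.44) = 0.3806 m·K/W
ΣR = 0.003448 + 8.331×10^-4 + 0.3806 = 0.3849 m·K/W
Q' = ΔT/ΣR = (194 °C − 31 °C)/0.3849 = 423 W/m

Q' = 423 W/m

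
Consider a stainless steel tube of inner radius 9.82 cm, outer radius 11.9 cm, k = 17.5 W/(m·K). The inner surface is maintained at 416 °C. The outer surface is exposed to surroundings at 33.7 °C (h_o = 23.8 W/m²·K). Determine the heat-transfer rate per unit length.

Treat each layer as a resistance in series:
  R'_stainless steel = ln(0.119/0.0982)/(2πk) = 0.1921/(2π·17.5) = 0.001747 m·K/W
  R'_conv,out = 1/(2πr h) = 1/(2π·0.119·23.8) = 0.05619 m·K/W
ΣR = 0.001747 + 0.05619 = 0.05794 m·K/W
Q' = ΔT/ΣR = (416 °C − 33.7 °C)/0.05794 = 6600 W/m

Q' = 6.60 kW/m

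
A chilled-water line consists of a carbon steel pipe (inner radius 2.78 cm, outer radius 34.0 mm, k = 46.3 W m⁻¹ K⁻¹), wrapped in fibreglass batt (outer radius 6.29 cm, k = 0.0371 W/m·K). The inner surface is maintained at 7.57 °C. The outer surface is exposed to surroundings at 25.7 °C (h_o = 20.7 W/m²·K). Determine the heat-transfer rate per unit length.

Series thermal resistances, inner to outer:
  R'_carbon steel = ln(0.0340/0.0278)/(2πk) = 0.2013/(2π·46.3) = 6.920×10^-4 m·K/W
  R'_fibreglass batt = ln(0.0629/0.0340)/(2πk) = 0.6152/(2π·0.0371) = 2.639 m·K/W
  R'_conv,out = 1/(2πr h) = 1/(2π·0.0629·20.7) = 0.1222 m·K/W
ΣR = 6.920×10^-4 + 2.639 + 0.1222 = 2.762 m·K/W
Q' = ΔT/ΣR = (7.57 °C − 25.7 °C)/2.762 = -6.56 W/m
(Negative Q' ⇒ heat flows inward; heat gain = 6.56 W/m.)

Q' = 6.56 W/m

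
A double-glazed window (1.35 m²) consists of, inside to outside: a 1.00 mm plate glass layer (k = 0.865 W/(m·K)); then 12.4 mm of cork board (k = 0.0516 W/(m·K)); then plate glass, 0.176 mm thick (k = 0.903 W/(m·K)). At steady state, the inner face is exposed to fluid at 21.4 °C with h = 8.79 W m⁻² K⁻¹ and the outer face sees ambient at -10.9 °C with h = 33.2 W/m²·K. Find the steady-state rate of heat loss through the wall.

Q = 113 W

Series thermal resistances, inner to outer:
  R_conv,in = 1/(hA) = 1/(8.79·1.35) = 0.08427 K/W
  R_plate glass = L/(kA) = 0.00100/(0.865·1.35) = 8.563×10^-4 K/W
  R_cork board = L/(kA) = 0.0124/(0.0516·1.35) = 0.1780 K/W
  R_plate glass = L/(kA) = 1.76×10^-4/(0.903·1.35) = 1.444×10^-4 K/W
  R_conv,out = 1/(hA) = 1/(33.2·1.35) = 0.02231 K/W
ΣR = 0.08427 + 8.563×10^-4 + 0.1780 + 1.444×10^-4 + 0.02231 = 0.2856 K/W
Q = ΔT/ΣR = (21.4 °C − -10.9 °C)/0.2856 = 113 W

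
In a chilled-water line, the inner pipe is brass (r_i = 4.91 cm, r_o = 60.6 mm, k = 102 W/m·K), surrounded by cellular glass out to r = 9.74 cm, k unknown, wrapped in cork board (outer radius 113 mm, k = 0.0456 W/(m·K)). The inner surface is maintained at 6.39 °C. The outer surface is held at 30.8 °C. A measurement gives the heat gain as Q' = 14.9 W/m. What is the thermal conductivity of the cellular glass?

ΣR = ΔT/Q' = |6.39 − 30.8|/14.9 = 1.638 m·K/W
Known resistances:
  R'_brass = ln(0.0606/0.0491)/(2πk) = 0.2104/(2π·102) = 3.284×10^-4 m·K/W
  R'_cork board = ln(0.113/0.0974)/(2πk) = 0.1486/(2π·0.0456) = 0.5185 m·K/W
R_cellular glass = ΣR − ΣR_known = 1.638 − 0.5188 = 1.119 m·K/W
ln(r₂/r₁)/(2πk) = 1.119 ⇒ k = 0.4745/(2π·1.119) = 0.0675 W/m·K

k = 0.0675 W/m·K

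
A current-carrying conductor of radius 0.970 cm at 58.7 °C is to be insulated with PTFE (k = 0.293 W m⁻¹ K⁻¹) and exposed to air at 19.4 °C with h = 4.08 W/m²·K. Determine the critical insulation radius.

For a cylinder, r_cr = k_ins/h = 0.293/4.08 = 0.0718 m = 7.18 cm

r_cr = 7.18 cm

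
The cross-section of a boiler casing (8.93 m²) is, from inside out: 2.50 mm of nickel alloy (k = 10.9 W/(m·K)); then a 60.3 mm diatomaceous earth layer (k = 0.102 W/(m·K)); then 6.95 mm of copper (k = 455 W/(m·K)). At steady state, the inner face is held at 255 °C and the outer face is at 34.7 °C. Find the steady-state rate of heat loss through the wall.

Q = 3.33 kW

Resistance network (inner→outer):
  R_nickel alloy = L/(kA) = 0.00250/(10.9·8.93) = 2.568×10^-5 K/W
  R_diatomaceous earth = L/(kA) = 0.0603/(0.102·8.93) = 0.06620 K/W
  R_copper = L/(kA) = 0.00695/(455·8.93) = 1.710×10^-6 K/W
ΣR = 2.568×10^-5 + 0.06620 + 1.710×10^-6 = 0.06623 K/W
Q = ΔT/ΣR = (255 °C − 34.7 °C)/0.06623 = 3330 W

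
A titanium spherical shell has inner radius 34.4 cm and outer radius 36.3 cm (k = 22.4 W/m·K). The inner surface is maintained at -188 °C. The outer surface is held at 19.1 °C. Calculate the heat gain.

Q = 3.83×10^5 W

Q = 4πk·ΔT/(1/r₁ − 1/r₂) = 4π × 22.4 × 207.1 / (1/0.344 − 1/0.363) = 3.83×10^5 W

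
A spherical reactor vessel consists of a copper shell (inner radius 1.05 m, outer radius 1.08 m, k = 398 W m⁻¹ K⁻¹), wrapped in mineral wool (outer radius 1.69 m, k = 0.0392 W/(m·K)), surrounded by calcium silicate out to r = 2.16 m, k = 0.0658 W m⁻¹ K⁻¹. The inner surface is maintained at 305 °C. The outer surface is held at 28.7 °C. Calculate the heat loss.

Q = 331 W

Treat each layer as a resistance in series:
  R_copper = (1/1.05 − 1/1.08)/(4πk) = 0.02646/(4π·398) = 5.290×10^-6 K/W
  R_mineral wool = (1/1.08 − 1/1.69)/(4πk) = 0.3342/(4π·0.0392) = 0.6785 K/W
  R_calcium silicate = (1/1.69 − 1/2.16)/(4πk) = 0.1288/(4π·0.0658) = 0.1557 K/W
ΣR = 5.290×10^-6 + 0.6785 + 0.1557 = 0.8342 K/W
Q = ΔT/ΣR = (305 °C − 28.7 °C)/0.8342 = 331 W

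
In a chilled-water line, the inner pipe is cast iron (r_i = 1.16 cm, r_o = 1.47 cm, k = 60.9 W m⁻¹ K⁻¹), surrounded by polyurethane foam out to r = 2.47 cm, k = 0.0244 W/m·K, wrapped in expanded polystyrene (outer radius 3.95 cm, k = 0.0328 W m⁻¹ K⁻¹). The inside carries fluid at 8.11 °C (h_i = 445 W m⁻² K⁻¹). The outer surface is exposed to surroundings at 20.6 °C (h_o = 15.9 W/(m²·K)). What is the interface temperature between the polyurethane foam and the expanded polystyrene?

Treat each layer as a resistance in series:
  R'_conv,in = 1/(2πr h) = 1/(2π·0.0116·445) = 0.03083 m·K/W
  R'_cast iron = ln(0.0147/0.0116)/(2πk) = 0.2368/(2π·60.9) = 6.190×10^-4 m·K/W
  R'_polyurethane foam = ln(0.0247/0.0147)/(2πk) = 0.5190/(2π·0.0244) = 3.385 m·K/W
  R'_expanded polystyrene = ln(0.0395/0.0247)/(2πk) = 0.4695/(2π·0.0328) = 2.278 m·K/W
  R'_conv,out = 1/(2πr h) = 1/(2π·0.0395·15.9) = 0.2534 m·K/W
ΣR = 0.03083 + 6.190×10^-4 + 3.385 + 2.278 + 0.2534 = 5.948 m·K/W
Q' = ΔT/ΣR = (8.11 °C − 20.6 °C)/5.948 = -2.100 W/m
From the inner boundary to the polyurethane foam/expanded polystyrene interface, ΣR_partial = 3.416 m·K/W.
T_interface = T_in − Q'·ΣR_partial = 8.11 °C − (-2.100)(3.416) = 15.3 °C

T = 15.3 °C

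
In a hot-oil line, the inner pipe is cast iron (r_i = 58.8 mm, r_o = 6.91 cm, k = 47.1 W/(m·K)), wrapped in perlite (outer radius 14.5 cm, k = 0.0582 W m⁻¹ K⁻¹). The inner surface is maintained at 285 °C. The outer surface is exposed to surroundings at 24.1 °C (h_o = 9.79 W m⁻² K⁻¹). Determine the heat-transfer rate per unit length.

Series thermal resistances, inner to outer:
  R'_cast iron = ln(0.0691/0.0588)/(2πk) = 0.1614/(2π·47.1) = 5.454×10^-4 m·K/W
  R'_perlite = ln(0.145/0.0691)/(2πk) = 0.7412/(2π·0.0582) = 2.027 m·K/W
  R'_conv,out = 1/(2πr h) = 1/(2π·0.145·9.79) = 0.1121 m·K/W
ΣR = 5.454×10^-4 + 2.027 + 0.1121 = 2.140 m·K/W
Q' = ΔT/ΣR = (285 °C − 24.1 °C)/2.140 = 122 W/m

Q' = 122 W/m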